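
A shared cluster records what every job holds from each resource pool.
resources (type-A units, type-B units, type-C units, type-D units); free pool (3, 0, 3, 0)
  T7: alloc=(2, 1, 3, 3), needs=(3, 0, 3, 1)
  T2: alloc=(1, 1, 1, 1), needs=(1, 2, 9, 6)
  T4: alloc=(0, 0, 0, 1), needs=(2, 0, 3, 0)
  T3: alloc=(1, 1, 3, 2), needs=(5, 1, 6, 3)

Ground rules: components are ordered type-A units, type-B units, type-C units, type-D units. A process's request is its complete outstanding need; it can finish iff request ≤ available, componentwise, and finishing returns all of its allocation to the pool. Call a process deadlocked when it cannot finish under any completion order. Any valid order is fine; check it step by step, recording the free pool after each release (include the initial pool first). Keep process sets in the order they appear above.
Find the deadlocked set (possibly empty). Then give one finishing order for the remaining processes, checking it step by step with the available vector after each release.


Nothing here is deadlocked.
Key observation: T4 can run right away; the returned allocation unlocks the remaining processes in turn.
One completion order for the rest: T4, T7, T3, T2. Walking it through:
  pool = (3, 0, 3, 0)
  T4 needs (2, 0, 3, 0) <= (3, 0, 3, 0) -> finishes; pool += (0, 0, 0, 1) = (3, 0, 3, 1)
  T7 needs (3, 0, 3, 1) <= (3, 0, 3, 1) -> finishes; pool += (2, 1, 3, 3) = (5, 1, 6, 4)
  T3 needs (5, 1, 6, 3) <= (5, 1, 6, 4) -> finishes; pool += (1, 1, 3, 2) = (6, 2, 9, 6)
  T2 needs (1, 2, 9, 6) <= (6, 2, 9, 6) -> finishes; pool += (1, 1, 1, 1) = (7, 3, 10, 7)


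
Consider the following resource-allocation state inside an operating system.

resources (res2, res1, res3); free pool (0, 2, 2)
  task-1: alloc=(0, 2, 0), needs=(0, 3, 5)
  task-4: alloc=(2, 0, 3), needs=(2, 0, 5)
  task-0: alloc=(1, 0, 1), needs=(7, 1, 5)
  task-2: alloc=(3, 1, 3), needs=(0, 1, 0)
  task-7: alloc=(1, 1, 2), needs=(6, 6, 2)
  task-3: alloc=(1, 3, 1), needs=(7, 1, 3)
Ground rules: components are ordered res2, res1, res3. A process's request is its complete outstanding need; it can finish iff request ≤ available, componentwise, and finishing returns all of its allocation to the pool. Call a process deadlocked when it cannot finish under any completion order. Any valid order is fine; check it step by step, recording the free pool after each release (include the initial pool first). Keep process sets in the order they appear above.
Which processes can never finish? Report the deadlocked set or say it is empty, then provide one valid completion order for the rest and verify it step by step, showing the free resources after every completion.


Deadlocked set: task-0, task-7 and task-3.
Key observation: the pool after task-2, task-1, task-4 is (5, 5, 8); every surviving request exceeds it in res2, so progress ends there.
One completion order for the rest: task-2, task-1, task-4. Walking it through:
  pool = (0, 2, 2)
  run task-2 (needs (0, 1, 0), free (0, 2, 2)); after release of (3, 1, 3) the pool is (3, 3, 5)
  run task-1 (needs (0, 3, 5), free (3, 3, 5)); after release of (0, 2, 0) the pool is (3, 5, 5)
  run task-4 (needs (2, 0, 5), free (3, 5, 5)); after release of (2, 0, 3) the pool is (5, 5, 8)
None of the blocked processes ever fits:
  task-0 still needs (7, 1, 5) but only (5, 5, 8) is free — short on res2
  task-7 still needs (6, 6, 2) but only (5, 5, 8) is free — short on res2 and res1
  task-3 still needs (7, 1, 3) but only (5, 5, 8) is free — short on res2


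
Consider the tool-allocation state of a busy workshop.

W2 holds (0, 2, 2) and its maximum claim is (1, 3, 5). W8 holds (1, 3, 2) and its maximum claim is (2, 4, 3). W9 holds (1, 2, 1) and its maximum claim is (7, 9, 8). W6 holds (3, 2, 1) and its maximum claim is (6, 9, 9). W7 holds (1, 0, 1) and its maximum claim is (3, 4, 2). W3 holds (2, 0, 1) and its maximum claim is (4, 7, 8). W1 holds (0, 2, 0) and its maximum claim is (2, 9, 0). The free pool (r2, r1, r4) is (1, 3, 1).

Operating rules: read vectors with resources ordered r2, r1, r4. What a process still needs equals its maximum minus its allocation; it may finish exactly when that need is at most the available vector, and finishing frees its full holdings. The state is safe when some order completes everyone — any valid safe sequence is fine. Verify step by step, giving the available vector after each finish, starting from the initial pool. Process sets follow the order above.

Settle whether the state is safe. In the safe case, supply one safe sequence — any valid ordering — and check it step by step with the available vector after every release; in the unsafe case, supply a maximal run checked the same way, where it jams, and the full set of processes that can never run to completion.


The state is UNSAFE.
Key observation: r4 is the bottleneck — with W8, W7, W2, W1 done the pool holds (3, 10, 6), short of every remaining need.
Going as far as possible: W8, W7, W2, W1; after that, nothing fits. Walking it through:
  pool = (1, 3, 1)
  W8: need (1, 1, 1) fits (1, 3, 1); releases (1, 3, 2), pool now (2, 6, 3)
  W7: need (2, 4, 1) fits (2, 6, 3); releases (1, 0, 1), pool now (3, 6, 4)
  W2: need (1, 1, 3) fits (3, 6, 4); releases (0, 2, 2), pool now (3, 8, 6)
  W1: need (2, 7, 0) fits (3, 8, 6); releases (0, 2, 0), pool now (3, 10, 6)
  W9 cannot run: need (6, 7, 7) vs free (3, 10, 6) (insufficient r2 and r4)
  W6 cannot run: need (3, 7, 8) vs free (3, 10, 6) (insufficient r4)
  W3 cannot run: need (2, 7, 7) vs free (3, 10, 6) (insufficient r4)
Permanently blocked: W9, W6 and W3.


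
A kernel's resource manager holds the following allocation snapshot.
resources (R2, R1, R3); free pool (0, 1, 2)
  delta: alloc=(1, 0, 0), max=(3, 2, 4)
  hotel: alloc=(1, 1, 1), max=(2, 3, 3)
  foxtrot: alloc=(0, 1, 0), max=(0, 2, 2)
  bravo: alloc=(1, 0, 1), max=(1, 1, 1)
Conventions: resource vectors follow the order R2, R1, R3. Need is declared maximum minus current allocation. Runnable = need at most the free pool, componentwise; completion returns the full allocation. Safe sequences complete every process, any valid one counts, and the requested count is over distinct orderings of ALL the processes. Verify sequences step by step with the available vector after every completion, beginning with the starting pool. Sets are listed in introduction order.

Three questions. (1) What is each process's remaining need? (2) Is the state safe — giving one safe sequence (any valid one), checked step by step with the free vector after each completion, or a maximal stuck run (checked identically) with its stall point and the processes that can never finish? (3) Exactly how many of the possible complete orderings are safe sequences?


(1) Remaining need (order R2, R1, R3):
  delta: (2, 2, 4)
  hotel: (1, 2, 2)
  foxtrot: (0, 1, 2)
  bravo: (0, 1, 0)
(2) The state is SAFE; one workable sequence: bravo, foxtrot, hotel, delta.
Key observation: the first exact fit in this order is bravo — it needs (0, 1, 0) with (0, 1, 2) free, meeting a requested resource to the last unit.
Verifying each step:
  pool = (0, 1, 2)
  bravo needs (0, 1, 0) <= (0, 1, 2) -> finishes; pool += (1, 0, 1) = (1, 1, 3)
  foxtrot needs (0, 1, 2) <= (1, 1, 3) -> finishes; pool += (0, 1, 0) = (1, 2, 3)
  hotel needs (1, 2, 2) <= (1, 2, 3) -> finishes; pool += (1, 1, 1) = (2, 3, 4)
  delta needs (2, 2, 4) <= (2, 3, 4) -> finishes; pool += (1, 0, 0) = (3, 3, 4)
(3) The exact count: 2 of the possible complete orderings are safe sequences.


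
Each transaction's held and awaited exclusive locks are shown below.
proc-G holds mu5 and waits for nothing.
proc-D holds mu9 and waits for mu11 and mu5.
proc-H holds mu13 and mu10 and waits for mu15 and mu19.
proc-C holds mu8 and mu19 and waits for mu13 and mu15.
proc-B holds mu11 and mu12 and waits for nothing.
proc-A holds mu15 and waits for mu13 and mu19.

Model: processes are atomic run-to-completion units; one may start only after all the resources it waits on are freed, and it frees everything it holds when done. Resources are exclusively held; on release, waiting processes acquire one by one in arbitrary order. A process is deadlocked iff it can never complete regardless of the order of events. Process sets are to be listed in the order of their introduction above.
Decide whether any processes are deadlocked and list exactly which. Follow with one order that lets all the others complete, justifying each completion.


The deadlocked set is proc-H, proc-C and proc-A.
Key observation: nobody on the ring proc-H -> proc-C -> proc-H can start until another member finishes, which never happens; proc-A is caught in further circular waits.
One completion order for the rest: proc-G, proc-B, proc-D.
Verifying each step:
  proc-G waits on nothing -> runs at once and releases mu5
  proc-B waits on nothing -> runs at once and releases mu11 and mu12
  proc-D waits on mu11 and mu5 — all released -> runs and releases mu9


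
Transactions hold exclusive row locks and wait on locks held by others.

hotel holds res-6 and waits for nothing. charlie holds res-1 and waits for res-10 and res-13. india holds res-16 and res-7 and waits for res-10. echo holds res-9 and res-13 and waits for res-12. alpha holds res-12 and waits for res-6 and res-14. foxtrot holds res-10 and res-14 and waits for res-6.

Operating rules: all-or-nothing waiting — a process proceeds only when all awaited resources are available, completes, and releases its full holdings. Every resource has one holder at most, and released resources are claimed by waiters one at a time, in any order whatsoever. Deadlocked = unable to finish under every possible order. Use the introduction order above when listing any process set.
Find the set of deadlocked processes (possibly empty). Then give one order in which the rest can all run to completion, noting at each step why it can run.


The deadlocked set is empty.
Key observation: the waits form no ring: some process can always run, and its releases unblock the others one by one.
One completion order for the rest: hotel, foxtrot, india, alpha, echo, charlie.
Verifying each step:
  run hotel (it waits on nothing); releases res-6
  run foxtrot (all its waits — res-6 — are resolved); releases res-10 and res-14
  run india (all its waits — res-10 — are resolved); releases res-16 and res-7
  run alpha (all its waits — res-6 and res-14 — are resolved); releases res-12
  run echo (all its waits — res-12 — are resolved); releases res-9 and res-13
  run charlie (all its waits — res-10 and res-13 — are resolved); releases res-1


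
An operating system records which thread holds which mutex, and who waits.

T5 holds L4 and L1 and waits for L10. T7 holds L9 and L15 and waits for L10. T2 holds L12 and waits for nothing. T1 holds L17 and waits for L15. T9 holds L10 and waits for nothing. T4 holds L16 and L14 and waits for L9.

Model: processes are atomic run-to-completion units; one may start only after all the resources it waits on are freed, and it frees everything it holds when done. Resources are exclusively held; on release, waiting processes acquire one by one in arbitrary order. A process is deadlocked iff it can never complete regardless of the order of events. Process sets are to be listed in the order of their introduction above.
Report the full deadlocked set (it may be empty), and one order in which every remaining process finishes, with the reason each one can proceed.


No process is deadlocked.
Key observation: no waiting chain loops back on itself — every chain ends at a process that waits on nothing, so everyone eventually runs.
A valid finishing order for the others: T9, T7, T5, T1, T4, T2.
Verifying each step:
  T9 waits on nothing -> runs at once and releases L10
  T7 waits on L10 — all released -> runs and releases L9 and L15
  T5 waits on L10 — all released -> runs and releases L4 and L1
  T1 waits on L15 — all released -> runs and releases L17
  T4 waits on L9 — all released -> runs and releases L16 and L14
  T2 waits on nothing -> runs at once and releases L12


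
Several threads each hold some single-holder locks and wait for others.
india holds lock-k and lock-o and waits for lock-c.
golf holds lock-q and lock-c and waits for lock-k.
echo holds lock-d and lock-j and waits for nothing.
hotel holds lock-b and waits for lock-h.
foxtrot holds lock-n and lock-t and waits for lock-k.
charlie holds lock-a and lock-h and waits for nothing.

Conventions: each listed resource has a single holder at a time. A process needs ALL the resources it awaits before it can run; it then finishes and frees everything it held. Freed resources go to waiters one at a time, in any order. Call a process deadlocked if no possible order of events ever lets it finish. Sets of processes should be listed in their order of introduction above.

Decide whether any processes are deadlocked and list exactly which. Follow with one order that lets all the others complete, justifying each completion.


Deadlocked set: india, golf and foxtrot.
Key observation: nobody on the ring india -> golf -> india can start until another member finishes, which never happens; foxtrot waits into the deadlock from upstream.
One completion order for the rest: charlie, echo, hotel.
Walking it through:
  run charlie (it waits on nothing); releases lock-a and lock-h
  run echo (it waits on nothing); releases lock-d and lock-j
  hotel: everything it awaited (lock-h) is free; runs, freeing lock-b


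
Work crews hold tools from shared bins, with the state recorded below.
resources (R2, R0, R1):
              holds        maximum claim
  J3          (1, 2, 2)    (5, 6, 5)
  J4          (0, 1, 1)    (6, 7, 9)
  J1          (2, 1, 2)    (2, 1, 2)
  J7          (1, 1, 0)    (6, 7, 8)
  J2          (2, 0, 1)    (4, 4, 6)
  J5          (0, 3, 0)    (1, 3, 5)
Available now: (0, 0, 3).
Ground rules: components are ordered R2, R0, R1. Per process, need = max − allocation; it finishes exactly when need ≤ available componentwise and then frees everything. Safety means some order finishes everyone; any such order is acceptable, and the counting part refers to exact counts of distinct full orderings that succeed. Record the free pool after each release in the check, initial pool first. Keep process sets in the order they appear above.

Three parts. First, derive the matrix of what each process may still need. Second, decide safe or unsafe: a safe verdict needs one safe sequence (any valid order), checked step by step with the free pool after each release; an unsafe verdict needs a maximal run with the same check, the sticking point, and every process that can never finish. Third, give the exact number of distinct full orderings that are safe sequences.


(1) Outstanding need per process (order R2, R0, R1):
  J3: (4, 4, 3)
  J4: (6, 6, 8)
  J1: (0, 0, 0)
  J7: (5, 6, 8)
  J2: (2, 4, 5)
  J5: (1, 0, 5)
(2) The state is SAFE; one workable sequence: J1, J5, J2, J3, J7, J4.
Key observation: the order's first zero-slack moment is J5 ((1, 0, 5) needed, (2, 1, 5) free — a requested resource with nothing to spare).
Walking it through:
  pool = (0, 0, 3)
  J1 needs (0, 0, 0) <= (0, 0, 3) -> finishes; pool += (2, 1, 2) = (2, 1, 5)
  J5 needs (1, 0, 5) <= (2, 1, 5) -> finishes; pool += (0, 3, 0) = (2, 4, 5)
  J2 needs (2, 4, 5) <= (2, 4, 5) -> finishes; pool += (2, 0, 1) = (4, 4, 6)
  J3 needs (4, 4, 3) <= (4, 4, 6) -> finishes; pool += (1, 2, 2) = (5, 6, 8)
  J7 needs (5, 6, 8) <= (5, 6, 8) -> finishes; pool += (1, 1, 0) = (6, 7, 8)
  J4 needs (6, 6, 8) <= (6, 7, 8) -> finishes; pool += (0, 1, 1) = (6, 8, 9)
(3) Exactly 1 of the possible complete orderings is a safe sequence.


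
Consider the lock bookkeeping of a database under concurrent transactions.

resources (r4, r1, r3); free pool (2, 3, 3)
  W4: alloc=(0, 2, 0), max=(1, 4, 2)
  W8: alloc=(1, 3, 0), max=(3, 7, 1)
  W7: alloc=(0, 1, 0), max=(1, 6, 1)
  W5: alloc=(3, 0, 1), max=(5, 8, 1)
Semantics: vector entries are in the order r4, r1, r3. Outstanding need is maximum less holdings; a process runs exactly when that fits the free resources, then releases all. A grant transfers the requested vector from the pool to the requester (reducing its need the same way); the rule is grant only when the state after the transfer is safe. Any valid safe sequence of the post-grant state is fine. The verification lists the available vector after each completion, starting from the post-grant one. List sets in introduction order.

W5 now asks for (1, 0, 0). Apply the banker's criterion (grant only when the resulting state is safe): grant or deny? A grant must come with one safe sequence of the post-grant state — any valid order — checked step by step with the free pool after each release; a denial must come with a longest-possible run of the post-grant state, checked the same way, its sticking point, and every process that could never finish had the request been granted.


DENY. Granting would leave the state unsafe.
Key observation: after W4, W7 the pool peaks at (1, 6, 3), and each blocked process is short somewhere: W8 on r4; W5 on r1.
Pretend the grant happened; the run W4, W7 goes as far as possible. Verifying each step:
  pool = (1, 3, 3)
  run W4 (needs (1, 2, 2), free (1, 3, 3)); after release of (0, 2, 0) the pool is (1, 5, 3)
  run W7 (needs (1, 5, 1), free (1, 5, 3)); after release of (0, 1, 0) the pool is (1, 6, 3)
  W8 still needs (2, 4, 1) but only (1, 6, 3) is free — short on r4
  W5 still needs (1, 8, 0) but only (1, 6, 3) is free — short on r1
Post-grant, the permanently blocked set is W8 and W5.


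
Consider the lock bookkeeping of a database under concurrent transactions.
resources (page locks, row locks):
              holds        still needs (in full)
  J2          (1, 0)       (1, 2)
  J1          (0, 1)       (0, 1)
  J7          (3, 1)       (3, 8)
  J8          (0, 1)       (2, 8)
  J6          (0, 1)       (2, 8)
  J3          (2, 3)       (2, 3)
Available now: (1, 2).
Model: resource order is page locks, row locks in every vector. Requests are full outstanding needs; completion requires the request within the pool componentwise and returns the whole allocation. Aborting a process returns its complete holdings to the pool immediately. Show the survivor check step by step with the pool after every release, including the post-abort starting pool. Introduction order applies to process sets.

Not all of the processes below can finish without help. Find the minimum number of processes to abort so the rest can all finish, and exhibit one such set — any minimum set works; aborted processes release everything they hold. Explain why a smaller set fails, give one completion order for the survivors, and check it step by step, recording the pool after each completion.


Minimum abort set: J7 and J6.
Key observation: J8 had no path to completion before; after the abort of J7 and J6 ((3, 2) returned), step 4 is where it fits.
Minimality, checking each single-abort alternative: J2 alone leaves J7 blocked (short on row locks); J1 alone leaves J7 blocked (short on row locks); J7 alone leaves J8 blocked (short on row locks); J8 alone leaves J7 blocked (short on row locks); J6 alone leaves J7 blocked (short on row locks); J3 alone leaves J7 blocked (short on row locks).
Survivors finish in the order: J2, J3, J1, J8. Verifying each step (pool after the aborts first):
  pool = (4, 4)
  J2: need (1, 2) fits (4, 4); releases (1, 0), pool now (5, 4)
  J3: need (2, 3) fits (5, 4); releases (2, 3), pool now (7, 7)
  J1: need (0, 1) fits (7, 7); releases (0, 1), pool now (7, 8)
  J8: need (2, 8) fits (7, 8); releases (0, 1), pool now (7, 9)


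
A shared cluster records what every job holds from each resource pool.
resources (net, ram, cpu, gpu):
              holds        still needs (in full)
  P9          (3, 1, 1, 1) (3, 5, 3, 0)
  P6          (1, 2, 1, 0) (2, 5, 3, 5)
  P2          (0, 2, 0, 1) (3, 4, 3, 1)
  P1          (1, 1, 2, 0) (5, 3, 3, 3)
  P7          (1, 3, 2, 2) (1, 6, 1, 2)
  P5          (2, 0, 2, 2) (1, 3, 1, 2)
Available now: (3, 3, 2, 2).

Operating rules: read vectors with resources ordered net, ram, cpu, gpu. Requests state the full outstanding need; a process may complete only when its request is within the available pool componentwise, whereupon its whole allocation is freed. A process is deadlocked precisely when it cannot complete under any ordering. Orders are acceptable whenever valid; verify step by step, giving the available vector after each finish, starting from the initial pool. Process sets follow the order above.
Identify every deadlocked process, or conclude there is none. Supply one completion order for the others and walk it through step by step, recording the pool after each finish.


Nothing here is deadlocked.
Key observation: P5 leads a chain of completions in which each release enables another process.
A valid finishing order for the others: P5, P1, P2, P9, P7, P6. Walking it through:
  pool = (3, 3, 2, 2)
  P5: need (1, 3, 1, 2) fits (3, 3, 2, 2); releases (2, 0, 2, 2), pool now (5, 3, 4, 4)
  P1: need (5, 3, 3, 3) fits (5, 3, 4, 4); releases (1, 1, 2, 0), pool now (6, 4, 6, 4)
  P2: need (3, 4, 3, 1) fits (6, 4, 6, 4); releases (0, 2, 0, 1), pool now (6, 6, 6, 5)
  P9: need (3, 5, 3, 0) fits (6, 6, 6, 5); releases (3, 1, 1, 1), pool now (9, 7, 7, 6)
  P7: need (1, 6, 1, 2) fits (9, 7, 7, 6); releases (1, 3, 2, 2), pool now (10, 10, 9, 8)
  P6: need (2, 5, 3, 5) fits (10, 10, 9, 8); releases (1, 2, 1, 0), pool now (11, 12, 10, 8)


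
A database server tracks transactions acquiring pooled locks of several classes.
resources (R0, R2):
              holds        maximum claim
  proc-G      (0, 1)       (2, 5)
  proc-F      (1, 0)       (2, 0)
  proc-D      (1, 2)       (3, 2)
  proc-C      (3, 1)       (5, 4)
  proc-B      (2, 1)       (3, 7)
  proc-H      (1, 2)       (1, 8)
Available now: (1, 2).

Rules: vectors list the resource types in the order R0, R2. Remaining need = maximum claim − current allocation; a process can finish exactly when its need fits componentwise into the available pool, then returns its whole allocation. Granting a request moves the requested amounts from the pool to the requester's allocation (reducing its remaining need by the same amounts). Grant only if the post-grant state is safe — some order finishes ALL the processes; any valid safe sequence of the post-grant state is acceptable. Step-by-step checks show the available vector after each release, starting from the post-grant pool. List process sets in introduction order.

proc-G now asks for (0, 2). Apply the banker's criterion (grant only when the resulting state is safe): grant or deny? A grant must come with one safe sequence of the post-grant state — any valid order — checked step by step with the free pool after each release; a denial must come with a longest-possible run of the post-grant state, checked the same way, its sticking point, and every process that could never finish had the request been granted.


GRANT. The post-grant state is safe; one safe sequence: proc-F, proc-D, proc-G, proc-C, proc-H, proc-B.
Key observation: post-grant, (1, 0) remains, and an order beginning with proc-F completes everyone.
Verifying the post-grant state step by step:
  pool = (1, 0)
  run proc-F (needs (1, 0), free (1, 0)); after release of (1, 0) the pool is (2, 0)
  run proc-D (needs (2, 0), free (2, 0)); after release of (1, 2) the pool is (3, 2)
  run proc-G (needs (2, 2), free (3, 2)); after release of (0, 3) the pool is (3, 5)
  run proc-C (needs (2, 3), free (3, 5)); after release of (3, 1) the pool is (6, 6)
  run proc-H (needs (0, 6), free (6, 6)); after release of (1, 2) the pool is (7, 8)
  run proc-B (needs (1, 6), free (7, 8)); after release of (2, 1) the pool is (9, 9)


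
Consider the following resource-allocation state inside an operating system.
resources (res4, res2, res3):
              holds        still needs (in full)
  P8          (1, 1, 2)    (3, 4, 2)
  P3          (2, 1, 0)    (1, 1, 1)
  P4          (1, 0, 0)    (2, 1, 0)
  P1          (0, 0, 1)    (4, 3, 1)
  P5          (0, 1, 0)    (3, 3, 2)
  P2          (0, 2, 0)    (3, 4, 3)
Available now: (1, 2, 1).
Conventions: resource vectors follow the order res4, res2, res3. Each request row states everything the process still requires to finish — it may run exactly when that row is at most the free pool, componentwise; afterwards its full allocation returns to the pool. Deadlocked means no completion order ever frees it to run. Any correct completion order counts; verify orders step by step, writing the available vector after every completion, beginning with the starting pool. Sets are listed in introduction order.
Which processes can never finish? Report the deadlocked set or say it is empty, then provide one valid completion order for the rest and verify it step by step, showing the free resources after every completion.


No process is deadlocked.
Key observation: P3 leads a chain of completions in which each release enables another process.
A valid finishing order for the others: P3, P4, P1, P5, P8, P2. Verifying each step:
  pool = (1, 2, 1)
  run P3 (needs (1, 1, 1), free (1, 2, 1)); after release of (2, 1, 0) the pool is (3, 3, 1)
  run P4 (needs (2, 1, 0), free (3, 3, 1)); after release of (1, 0, 0) the pool is (4, 3, 1)
  run P1 (needs (4, 3, 1), free (4, 3, 1)); after release of (0, 0, 1) the pool is (4, 3, 2)
  run P5 (needs (3, 3, 2), free (4, 3, 2)); after release of (0, 1, 0) the pool is (4, 4, 2)
  run P8 (needs (3, 4, 2), free (4, 4, 2)); after release of (1, 1, 2) the pool is (5, 5, 4)
  run P2 (needs (3, 4, 3), free (5, 5, 4)); after release of (0, 2, 0) the pool is (5, 7, 4)


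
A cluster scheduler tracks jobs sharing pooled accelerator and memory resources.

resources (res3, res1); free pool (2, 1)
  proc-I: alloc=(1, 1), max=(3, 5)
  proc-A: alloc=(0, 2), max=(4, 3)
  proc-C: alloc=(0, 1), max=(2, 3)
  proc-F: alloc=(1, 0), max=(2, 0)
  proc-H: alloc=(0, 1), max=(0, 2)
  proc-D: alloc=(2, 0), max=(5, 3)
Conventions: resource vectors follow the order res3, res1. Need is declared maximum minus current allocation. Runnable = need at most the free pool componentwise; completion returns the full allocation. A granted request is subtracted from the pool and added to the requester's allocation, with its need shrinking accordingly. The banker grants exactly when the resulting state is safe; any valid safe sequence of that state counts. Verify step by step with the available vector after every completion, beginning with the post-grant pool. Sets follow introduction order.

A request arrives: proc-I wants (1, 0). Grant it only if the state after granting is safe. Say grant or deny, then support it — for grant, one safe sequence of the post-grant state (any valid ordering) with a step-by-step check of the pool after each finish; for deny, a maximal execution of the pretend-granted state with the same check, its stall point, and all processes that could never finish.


DENY: after the grant no complete ordering would exist.
Key observation: after proc-F, proc-H, proc-C the pool peaks at (2, 3), and each blocked process is short somewhere: proc-I on res1; proc-A on res3; proc-D on res3.
After a pretend grant, a maximal execution: proc-F, proc-H, proc-C — then nothing else fits. Walking it through:
  pool = (1, 1)
  proc-F needs (1, 0) <= (1, 1) -> finishes; pool += (1, 0) = (2, 1)
  proc-H needs (0, 1) <= (2, 1) -> finishes; pool += (0, 1) = (2, 2)
  proc-C needs (2, 2) <= (2, 2) -> finishes; pool += (0, 1) = (2, 3)
  blocked: proc-I wants (1, 4), pool (2, 3) — not enough res1
  blocked: proc-A wants (4, 1), pool (2, 3) — not enough res3
  blocked: proc-D wants (3, 3), pool (2, 3) — not enough res3
Processes that could never finish after the grant: proc-I, proc-A and proc-D.


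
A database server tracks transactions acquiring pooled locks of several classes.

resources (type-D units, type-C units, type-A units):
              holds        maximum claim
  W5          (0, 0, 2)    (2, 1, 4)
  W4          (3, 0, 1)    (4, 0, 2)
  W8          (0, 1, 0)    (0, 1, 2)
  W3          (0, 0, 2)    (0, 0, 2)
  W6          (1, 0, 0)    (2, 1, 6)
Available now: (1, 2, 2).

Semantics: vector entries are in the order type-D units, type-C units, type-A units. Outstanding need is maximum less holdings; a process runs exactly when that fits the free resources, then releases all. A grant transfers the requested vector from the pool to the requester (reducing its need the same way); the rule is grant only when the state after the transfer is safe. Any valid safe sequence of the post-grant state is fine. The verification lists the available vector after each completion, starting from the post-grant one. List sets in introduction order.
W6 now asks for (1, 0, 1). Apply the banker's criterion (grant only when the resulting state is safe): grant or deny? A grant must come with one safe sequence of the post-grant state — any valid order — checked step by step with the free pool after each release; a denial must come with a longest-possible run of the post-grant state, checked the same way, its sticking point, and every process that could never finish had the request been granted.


DENY — the pretend-granted state is unsafe.
Key observation: after W3, W8 the pool peaks at (0, 3, 3), and each blocked process is short somewhere: W5 on type-D units; W4 on type-D units; W6 on type-A units.
Pretend the grant happened; the run W3, W8 goes as far as possible. Check, step by step:
  pool = (0, 2, 1)
  run W3 (needs (0, 0, 0), free (0, 2, 1)); after release of (0, 0, 2) the pool is (0, 2, 3)
  run W8 (needs (0, 0, 2), free (0, 2, 3)); after release of (0, 1, 0) the pool is (0, 3, 3)
  blocked: W5 wants (2, 1, 2), pool (0, 3, 3) — not enough type-D units
  blocked: W4 wants (1, 0, 1), pool (0, 3, 3) — not enough type-D units
  blocked: W6 wants (0, 1, 5), pool (0, 3, 3) — not enough type-A units
Processes that could never finish after the grant: W5, W4 and W6.


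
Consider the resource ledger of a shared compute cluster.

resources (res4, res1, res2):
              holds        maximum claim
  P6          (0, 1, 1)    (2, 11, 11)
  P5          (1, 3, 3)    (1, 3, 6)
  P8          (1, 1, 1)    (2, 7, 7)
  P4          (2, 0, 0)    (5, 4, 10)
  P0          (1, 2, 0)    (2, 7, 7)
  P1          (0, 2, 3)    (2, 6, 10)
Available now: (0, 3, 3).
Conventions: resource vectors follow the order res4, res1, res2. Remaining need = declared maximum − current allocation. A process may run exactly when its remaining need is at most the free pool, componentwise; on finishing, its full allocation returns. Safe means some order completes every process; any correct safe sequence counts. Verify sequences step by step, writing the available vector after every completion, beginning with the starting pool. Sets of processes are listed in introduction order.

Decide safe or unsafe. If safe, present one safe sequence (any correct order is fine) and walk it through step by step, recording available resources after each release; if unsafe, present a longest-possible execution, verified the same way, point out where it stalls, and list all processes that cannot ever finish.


The state is SAFE; one workable sequence: P5, P8, P0, P1, P4, P6.
Key observation: P5 marks the first exact bind of the order: its need (0, 0, 3) fits the free (0, 3, 3) with zero slack on a requested resource.
Walking it through:
  pool = (0, 3, 3)
  run P5 (needs (0, 0, 3), free (0, 3, 3)); after release of (1, 3, 3) the pool is (1, 6, 6)
  run P8 (needs (1, 6, 6), free (1, 6, 6)); after release of (1, 1, 1) the pool is (2, 7, 7)
  run P0 (needs (1, 5, 7), free (2, 7, 7)); after release of (1, 2, 0) the pool is (3, 9, 7)
  run P1 (needs (2, 4, 7), free (3, 9, 7)); after release of (0, 2, 3) the pool is (3, 11, 10)
  run P4 (needs (3, 4, 10), free (3, 11, 10)); after release of (2, 0, 0) the pool is (5, 11, 10)
  run P6 (needs (2, 10, 10), free (5, 11, 10)); after release of (0, 1, 1) the pool is (5, 12, 11)


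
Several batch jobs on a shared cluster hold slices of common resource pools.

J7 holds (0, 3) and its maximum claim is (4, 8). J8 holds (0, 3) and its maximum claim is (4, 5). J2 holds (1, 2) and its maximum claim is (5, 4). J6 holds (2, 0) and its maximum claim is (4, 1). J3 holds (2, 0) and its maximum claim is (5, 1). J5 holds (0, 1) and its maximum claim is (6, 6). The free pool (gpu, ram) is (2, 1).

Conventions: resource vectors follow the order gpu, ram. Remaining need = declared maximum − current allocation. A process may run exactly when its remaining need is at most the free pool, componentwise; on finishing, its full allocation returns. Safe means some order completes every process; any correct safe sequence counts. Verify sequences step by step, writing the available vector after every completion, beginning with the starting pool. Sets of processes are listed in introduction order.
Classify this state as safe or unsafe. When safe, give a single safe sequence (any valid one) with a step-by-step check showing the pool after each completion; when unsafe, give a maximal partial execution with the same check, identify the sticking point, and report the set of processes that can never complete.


UNSAFE.
Key observation: the wall is ram: completing J6, J3 brings the pool only to (6, 1), and all the rest need more.
Going as far as possible: J6, J3; after that, nothing fits. Step-by-step check:
  pool = (2, 1)
  J6: need (2, 1) fits (2, 1); releases (2, 0), pool now (4, 1)
  J3: need (3, 1) fits (4, 1); releases (2, 0), pool now (6, 1)
  J7 cannot run: need (4, 5) vs free (6, 1) (insufficient ram)
  J8 cannot run: need (4, 2) vs free (6, 1) (insufficient ram)
  J2 cannot run: need (4, 2) vs free (6, 1) (insufficient ram)
  J5 cannot run: need (6, 5) vs free (6, 1) (insufficient ram)
Permanently blocked: J7, J8, J2 and J5.


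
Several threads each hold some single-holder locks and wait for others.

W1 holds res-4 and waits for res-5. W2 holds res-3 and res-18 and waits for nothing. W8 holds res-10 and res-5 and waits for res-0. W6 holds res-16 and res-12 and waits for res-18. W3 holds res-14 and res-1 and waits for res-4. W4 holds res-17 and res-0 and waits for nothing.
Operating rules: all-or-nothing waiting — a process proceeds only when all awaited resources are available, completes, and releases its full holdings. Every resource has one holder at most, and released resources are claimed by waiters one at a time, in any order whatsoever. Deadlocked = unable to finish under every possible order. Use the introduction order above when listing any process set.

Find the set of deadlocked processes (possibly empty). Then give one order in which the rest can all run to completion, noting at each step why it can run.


Nothing here is deadlocked.
Key observation: every chain of waits terminates; starting from the processes that wait on nothing, all the rest unlock in turn.
The rest can finish in the order W4, W2, W8, W1, W6, W3.
Check, step by step:
  W4: no waits; runs immediately, freeing res-17 and res-0
  W2: no waits; runs immediately, freeing res-3 and res-18
  W8 waits on res-0 — all released -> runs and releases res-10 and res-5
  W1 waits on res-5 — all released -> runs and releases res-4
  W6 waits on res-18 — all released -> runs and releases res-16 and res-12
  W3 waits on res-4 — all released -> runs and releases res-14 and res-1


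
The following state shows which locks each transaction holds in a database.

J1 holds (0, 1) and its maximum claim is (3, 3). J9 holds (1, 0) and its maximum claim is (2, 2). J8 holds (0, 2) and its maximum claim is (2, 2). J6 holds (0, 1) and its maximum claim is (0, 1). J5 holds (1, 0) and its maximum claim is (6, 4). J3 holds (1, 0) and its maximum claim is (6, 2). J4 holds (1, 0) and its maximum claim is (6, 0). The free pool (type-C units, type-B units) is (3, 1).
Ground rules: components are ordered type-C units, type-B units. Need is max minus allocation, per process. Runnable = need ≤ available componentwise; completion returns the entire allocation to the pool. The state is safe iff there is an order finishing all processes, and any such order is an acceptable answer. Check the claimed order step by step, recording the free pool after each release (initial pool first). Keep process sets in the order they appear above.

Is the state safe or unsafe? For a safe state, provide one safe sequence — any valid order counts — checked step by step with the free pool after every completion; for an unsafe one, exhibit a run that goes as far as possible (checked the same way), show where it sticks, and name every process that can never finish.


UNSAFE — no complete ordering exists.
Key observation: no order helps: past J6, J9, J1, J8, the free pool tops out at (4, 5), below what each blocked process needs in type-C units.
The run J6, J9, J1, J8 cannot be extended any further. Check, step by step:
  pool = (3, 1)
  run J6 (needs (0, 0), free (3, 1)); after release of (0, 1) the pool is (3, 2)
  run J9 (needs (1, 2), free (3, 2)); after release of (1, 0) the pool is (4, 2)
  run J1 (needs (3, 2), free (4, 2)); after release of (0, 1) the pool is (4, 3)
  run J8 (needs (2, 0), free (4, 3)); after release of (0, 2) the pool is (4, 5)
  J5 cannot run: need (5, 4) vs free (4, 5) (insufficient type-C units)
  J3 cannot run: need (5, 2) vs free (4, 5) (insufficient type-C units)
  J4 cannot run: need (5, 0) vs free (4, 5) (insufficient type-C units)
Never able to finish: J5, J3 and J4.


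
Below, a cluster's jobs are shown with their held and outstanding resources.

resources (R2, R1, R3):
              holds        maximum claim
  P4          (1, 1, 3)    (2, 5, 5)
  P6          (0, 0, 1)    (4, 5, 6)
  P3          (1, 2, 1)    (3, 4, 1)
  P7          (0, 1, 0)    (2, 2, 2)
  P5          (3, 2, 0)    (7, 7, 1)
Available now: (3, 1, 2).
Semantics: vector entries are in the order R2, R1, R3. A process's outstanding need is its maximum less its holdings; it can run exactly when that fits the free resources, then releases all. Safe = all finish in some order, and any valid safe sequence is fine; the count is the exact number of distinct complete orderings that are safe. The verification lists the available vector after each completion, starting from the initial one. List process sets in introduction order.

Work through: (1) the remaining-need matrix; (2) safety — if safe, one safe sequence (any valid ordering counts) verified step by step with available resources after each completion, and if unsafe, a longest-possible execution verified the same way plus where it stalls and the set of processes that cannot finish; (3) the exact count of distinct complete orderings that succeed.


(1) Remaining need (order R2, R1, R3):
  P4: (1, 4, 2)
  P6: (4, 5, 5)
  P3: (2, 2, 0)
  P7: (2, 1, 2)
  P5: (4, 5, 1)
(2) SAFE. One safe sequence: P7, P3, P4, P5, P6.
Key observation: P7 marks the first exact bind of the order: its need (2, 1, 2) fits the free (3, 1, 2) with zero slack on a requested resource.
Verifying each step:
  pool = (3, 1, 2)
  P7: need (2, 1, 2) fits (3, 1, 2); releases (0, 1, 0), pool now (3, 2, 2)
  P3: need (2, 2, 0) fits (3, 2, 2); releases (1, 2, 1), pool now (4, 4, 3)
  P4: need (1, 4, 2) fits (4, 4, 3); releases (1, 1, 3), pool now (5, 5, 6)
  P5: need (4, 5, 1) fits (5, 5, 6); releases (3, 2, 0), pool now (8, 7, 6)
  P6: need (4, 5, 5) fits (8, 7, 6); releases (0, 0, 1), pool now (8, 7, 7)
(3) Precisely 2 of the possible complete orderings are safe sequences.


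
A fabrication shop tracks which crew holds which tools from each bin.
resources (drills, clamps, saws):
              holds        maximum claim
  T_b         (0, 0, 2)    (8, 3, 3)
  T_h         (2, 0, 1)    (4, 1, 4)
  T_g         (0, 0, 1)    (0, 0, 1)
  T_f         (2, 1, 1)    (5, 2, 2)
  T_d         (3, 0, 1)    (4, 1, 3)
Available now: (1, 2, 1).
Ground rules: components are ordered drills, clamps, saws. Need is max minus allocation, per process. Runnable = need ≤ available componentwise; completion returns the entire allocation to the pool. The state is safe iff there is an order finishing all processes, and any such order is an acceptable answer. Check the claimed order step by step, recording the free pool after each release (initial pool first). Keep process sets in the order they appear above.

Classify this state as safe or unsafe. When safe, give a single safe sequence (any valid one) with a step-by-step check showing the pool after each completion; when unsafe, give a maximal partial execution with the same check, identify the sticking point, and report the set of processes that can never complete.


The state is SAFE; one workable sequence: T_g, T_d, T_f, T_h, T_b.
Key observation: T_d marks the first exact bind of the order: its need (1, 1, 2) fits the free (1, 2, 2) with zero slack on a requested resource.
Walking it through:
  pool = (1, 2, 1)
  run T_g (needs (0, 0, 0), free (1, 2, 1)); after release of (0, 0, 1) the pool is (1, 2, 2)
  run T_d (needs (1, 1, 2), free (1, 2, 2)); after release of (3, 0, 1) the pool is (4, 2, 3)
  run T_f (needs (3, 1, 1), free (4, 2, 3)); after release of (2, 1, 1) the pool is (6, 3, 4)
  run T_h (needs (2, 1, 3), free (6, 3, 4)); after release of (2, 0, 1) the pool is (8, 3, 5)
  run T_b (needs (8, 3, 1), free (8, 3, 5)); after release of (0, 0, 2) the pool is (8, 3, 7)
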